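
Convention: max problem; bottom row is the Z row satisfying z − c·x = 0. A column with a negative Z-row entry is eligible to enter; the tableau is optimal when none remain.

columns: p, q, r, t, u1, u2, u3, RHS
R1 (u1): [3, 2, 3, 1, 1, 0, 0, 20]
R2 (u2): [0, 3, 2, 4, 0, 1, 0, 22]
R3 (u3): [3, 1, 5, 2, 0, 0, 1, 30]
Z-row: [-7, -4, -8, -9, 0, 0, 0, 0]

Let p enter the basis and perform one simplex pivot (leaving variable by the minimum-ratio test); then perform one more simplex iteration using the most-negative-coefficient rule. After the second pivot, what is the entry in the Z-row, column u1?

7/3

Ratio test on column p — row 1: 20/3 = 20/3; row 2: entry 0 ≤ 0; row 3: 30/3 = 10. Minimum is 20/3 at row 1 (u1 leaves); pivot element 3.
Divide row 1 by 3; eliminate column p from the other rows.
Second iteration: most negative Z-row entry is -20/3 in column t, so t enters.
Ratio test on column t — row 1: (20/3)/(1/3) = 20; row 2: 22/4 = 11/2; row 3: 10/1 = 10. Minimum is 11/2 at row 2 (u2 leaves); pivot element 4.
Divide row 2 by 4; eliminate column t from the other rows.
After both pivots, the entry at the Z-row, column u1 is 7/3.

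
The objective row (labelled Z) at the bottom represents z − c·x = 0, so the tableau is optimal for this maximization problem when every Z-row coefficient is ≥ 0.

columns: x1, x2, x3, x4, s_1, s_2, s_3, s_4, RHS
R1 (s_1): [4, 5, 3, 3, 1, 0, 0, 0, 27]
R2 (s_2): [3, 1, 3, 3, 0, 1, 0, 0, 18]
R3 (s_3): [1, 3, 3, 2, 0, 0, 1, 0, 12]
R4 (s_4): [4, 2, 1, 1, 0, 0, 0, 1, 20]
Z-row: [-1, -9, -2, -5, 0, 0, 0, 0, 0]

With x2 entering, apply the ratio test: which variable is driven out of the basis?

Column x2 entries and ratios — s_1: 27/5 = 27/5; s_2: 18/1 = 18; s_3: 12/3 = 4; s_4: 20/2 = 10.
Smallest ratio is 4 in the row of s_3, so s_3 leaves.

s_3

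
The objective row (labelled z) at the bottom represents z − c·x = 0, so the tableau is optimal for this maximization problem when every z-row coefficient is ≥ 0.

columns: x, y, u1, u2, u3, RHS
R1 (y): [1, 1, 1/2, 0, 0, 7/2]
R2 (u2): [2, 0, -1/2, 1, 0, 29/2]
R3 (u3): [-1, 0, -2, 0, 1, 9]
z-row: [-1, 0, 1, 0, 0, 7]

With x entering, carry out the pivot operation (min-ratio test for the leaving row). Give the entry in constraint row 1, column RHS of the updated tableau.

7/2

Ratio test on column x — row 1: (7/2)/1 = 7/2; row 2: (29/2)/2 = 29/4; row 3: entry -1 ≤ 0. Minimum is 7/2 at row 1 (y leaves); pivot element 1.
Divide row 1 by 1; eliminate column x from the other rows.
In the new row 1, the RHS entry is the old entry divided by the pivot: (7/2)/1 = 7/2.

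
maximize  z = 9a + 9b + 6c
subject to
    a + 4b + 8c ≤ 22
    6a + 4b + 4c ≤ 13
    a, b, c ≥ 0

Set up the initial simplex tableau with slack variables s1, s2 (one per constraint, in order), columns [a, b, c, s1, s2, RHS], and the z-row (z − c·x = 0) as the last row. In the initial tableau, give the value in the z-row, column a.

-9

The z-row carries the negated objective coefficients: the a entry is -9.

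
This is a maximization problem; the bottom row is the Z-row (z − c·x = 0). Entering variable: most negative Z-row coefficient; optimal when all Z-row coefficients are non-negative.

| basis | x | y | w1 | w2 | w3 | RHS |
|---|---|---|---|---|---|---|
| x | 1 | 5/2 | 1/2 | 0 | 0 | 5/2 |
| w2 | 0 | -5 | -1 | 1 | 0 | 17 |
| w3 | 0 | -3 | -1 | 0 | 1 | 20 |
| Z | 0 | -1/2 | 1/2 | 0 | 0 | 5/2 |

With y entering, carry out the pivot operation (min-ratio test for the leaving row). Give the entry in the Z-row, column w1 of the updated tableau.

Ratio test on column y — row 1: (5/2)/(5/2) = 1; row 2: entry -5 ≤ 0; row 3: entry -3 ≤ 0. Minimum is 1 at row 1 (x leaves); pivot element 5/2.
Divide row 1 by 5/2; eliminate column y from the other rows.
Z-row update in column w1: 1/2 − (-1/2)·(1/5) = 3/5.

3/5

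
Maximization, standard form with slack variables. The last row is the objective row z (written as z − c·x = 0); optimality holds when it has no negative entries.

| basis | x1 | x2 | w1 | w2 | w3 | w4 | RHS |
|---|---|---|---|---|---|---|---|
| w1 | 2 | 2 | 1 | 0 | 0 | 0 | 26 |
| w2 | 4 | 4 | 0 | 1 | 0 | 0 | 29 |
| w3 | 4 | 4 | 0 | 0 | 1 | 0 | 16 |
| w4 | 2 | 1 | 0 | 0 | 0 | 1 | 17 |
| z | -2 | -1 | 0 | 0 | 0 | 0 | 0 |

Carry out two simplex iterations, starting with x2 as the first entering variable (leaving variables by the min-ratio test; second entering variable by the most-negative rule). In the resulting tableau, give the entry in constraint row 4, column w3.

Ratio test on column x2 — row 1: 26/2 = 13; row 2: 29/4 = 29/4; row 3: 16/4 = 4; row 4: 17/1 = 17. Minimum is 4 at row 3 (w3 leaves); pivot element 4.
Divide row 3 by 4; eliminate column x2 from the other rows.
Second iteration: most negative z-row entry is -1 in column x1, so x1 enters.
Ratio test on column x1 — row 1: entry 0 ≤ 0; row 2: entry 0 ≤ 0; row 3: 4/1 = 4; row 4: 13/1 = 13. Minimum is 4 at row 3 (x2 leaves); pivot element 1.
Divide row 3 by 1; eliminate column x1 from the other rows.
After both pivots, the entry at constraint row 4, column w3 is -1/2.

-1/2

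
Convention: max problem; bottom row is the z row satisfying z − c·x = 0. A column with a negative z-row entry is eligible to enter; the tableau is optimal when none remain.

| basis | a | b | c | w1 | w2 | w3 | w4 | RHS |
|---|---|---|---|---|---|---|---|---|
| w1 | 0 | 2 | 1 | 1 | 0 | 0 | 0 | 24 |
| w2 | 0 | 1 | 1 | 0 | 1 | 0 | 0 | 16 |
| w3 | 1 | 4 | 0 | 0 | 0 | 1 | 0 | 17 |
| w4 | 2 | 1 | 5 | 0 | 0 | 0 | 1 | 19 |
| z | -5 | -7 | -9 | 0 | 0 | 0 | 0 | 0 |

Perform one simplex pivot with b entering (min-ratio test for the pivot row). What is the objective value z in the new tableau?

Ratio test on column b — row 1: 24/2 = 12; row 2: 16/1 = 16; row 3: 17/4 = 17/4; row 4: 19/1 = 19. Minimum is 17/4 at row 3 (w3 leaves); pivot element 4.
Pivot on row 3; the z-row RHS becomes 0 − (-7)·(17/4) = 119/4.

119/4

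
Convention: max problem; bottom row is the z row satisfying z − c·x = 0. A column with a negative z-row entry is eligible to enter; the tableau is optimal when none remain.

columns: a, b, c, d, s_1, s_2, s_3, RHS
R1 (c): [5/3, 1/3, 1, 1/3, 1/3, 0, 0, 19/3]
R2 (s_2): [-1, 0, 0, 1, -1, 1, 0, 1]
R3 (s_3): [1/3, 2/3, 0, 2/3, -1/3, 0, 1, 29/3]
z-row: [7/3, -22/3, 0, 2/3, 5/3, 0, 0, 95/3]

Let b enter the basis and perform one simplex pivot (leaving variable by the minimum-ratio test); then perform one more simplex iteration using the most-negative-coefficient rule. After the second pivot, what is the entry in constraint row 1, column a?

Ratio test on column b — row 1: (19/3)/(1/3) = 19; row 2: entry 0 ≤ 0; row 3: (29/3)/(2/3) = 29/2. Minimum is 29/2 at row 3 (s_3 leaves); pivot element 2/3.
Divide row 3 by 2/3; eliminate column b from the other rows.
Second iteration: most negative z-row entry is -2 in column s_1, so s_1 enters.
Ratio test on column s_1 — row 1: (3/2)/(1/2) = 3; row 2: entry -1 ≤ 0; row 3: entry -1/2 ≤ 0. Minimum is 3 at row 1 (c leaves); pivot element 1/2.
Divide row 1 by 1/2; eliminate column s_1 from the other rows.
After both pivots, the entry at constraint row 1, column a is 3.

3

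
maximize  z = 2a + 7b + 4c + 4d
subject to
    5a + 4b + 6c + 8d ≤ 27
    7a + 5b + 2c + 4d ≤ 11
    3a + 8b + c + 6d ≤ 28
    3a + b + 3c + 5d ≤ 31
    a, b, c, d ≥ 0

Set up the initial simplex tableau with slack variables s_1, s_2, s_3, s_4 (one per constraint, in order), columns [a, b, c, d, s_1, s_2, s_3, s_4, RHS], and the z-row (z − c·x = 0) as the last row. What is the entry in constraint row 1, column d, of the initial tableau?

Constraint 1 has coefficient 8 on d.

8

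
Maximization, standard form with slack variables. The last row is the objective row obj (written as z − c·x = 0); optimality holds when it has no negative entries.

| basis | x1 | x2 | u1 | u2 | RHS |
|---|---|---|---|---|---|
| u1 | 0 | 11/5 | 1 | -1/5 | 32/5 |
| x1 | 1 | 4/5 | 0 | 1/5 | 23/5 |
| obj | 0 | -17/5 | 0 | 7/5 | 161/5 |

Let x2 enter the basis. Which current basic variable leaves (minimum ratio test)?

u1

Column x2 entries and ratios — u1: (32/5)/(11/5) = 32/11; x1: (23/5)/(4/5) = 23/4.
Smallest ratio is 32/11 in the row of u1, so u1 leaves.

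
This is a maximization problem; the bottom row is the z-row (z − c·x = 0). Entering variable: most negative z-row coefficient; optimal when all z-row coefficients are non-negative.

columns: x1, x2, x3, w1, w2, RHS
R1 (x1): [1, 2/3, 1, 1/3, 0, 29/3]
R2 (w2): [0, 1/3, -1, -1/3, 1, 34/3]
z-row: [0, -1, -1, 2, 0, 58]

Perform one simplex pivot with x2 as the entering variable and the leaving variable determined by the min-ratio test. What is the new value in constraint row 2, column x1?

-1/2

Ratio test on column x2 — row 1: (29/3)/(2/3) = 29/2; row 2: (34/3)/(1/3) = 34. Minimum is 29/2 at row 1 (x1 leaves); pivot element 2/3.
Divide row 1 by 2/3; eliminate column x2 from the other rows.
Row 2 update in column x1: 0 − (1/3)·(3/2) = -1/2.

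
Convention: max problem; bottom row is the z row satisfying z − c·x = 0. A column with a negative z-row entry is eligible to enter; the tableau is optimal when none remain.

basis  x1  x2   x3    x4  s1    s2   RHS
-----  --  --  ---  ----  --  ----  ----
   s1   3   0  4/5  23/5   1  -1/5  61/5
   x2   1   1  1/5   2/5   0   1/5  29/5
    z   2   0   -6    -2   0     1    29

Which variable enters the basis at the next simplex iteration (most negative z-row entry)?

x3

Negative z-row entries: x3: -6, x4: -2.
The most negative is -6 in column x3, so x3 enters.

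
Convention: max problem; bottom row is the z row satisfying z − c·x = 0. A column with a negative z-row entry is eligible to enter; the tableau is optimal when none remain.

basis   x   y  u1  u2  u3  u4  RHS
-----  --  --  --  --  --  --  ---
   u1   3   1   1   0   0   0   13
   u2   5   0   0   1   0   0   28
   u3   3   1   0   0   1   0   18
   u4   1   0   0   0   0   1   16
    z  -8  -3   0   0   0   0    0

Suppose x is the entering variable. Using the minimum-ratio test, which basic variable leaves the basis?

Column x entries and ratios — u1: 13/3 = 13/3; u2: 28/5 = 28/5; u3: 18/3 = 6; u4: 16/1 = 16.
Smallest ratio is 13/3 in the row of u1, so u1 leaves.

u1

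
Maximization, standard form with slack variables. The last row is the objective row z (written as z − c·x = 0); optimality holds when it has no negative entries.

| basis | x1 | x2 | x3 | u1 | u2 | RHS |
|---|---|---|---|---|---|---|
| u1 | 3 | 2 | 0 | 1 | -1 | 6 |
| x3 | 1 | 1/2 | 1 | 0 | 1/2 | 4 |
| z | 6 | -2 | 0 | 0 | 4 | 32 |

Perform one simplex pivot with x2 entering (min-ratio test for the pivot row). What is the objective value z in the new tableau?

38

Ratio test on column x2 — row 1: 6/2 = 3; row 2: 4/(1/2) = 8. Minimum is 3 at row 1 (u1 leaves); pivot element 2.
Pivot on row 1; the z-row RHS becomes 32 − (-2)·3 = 38.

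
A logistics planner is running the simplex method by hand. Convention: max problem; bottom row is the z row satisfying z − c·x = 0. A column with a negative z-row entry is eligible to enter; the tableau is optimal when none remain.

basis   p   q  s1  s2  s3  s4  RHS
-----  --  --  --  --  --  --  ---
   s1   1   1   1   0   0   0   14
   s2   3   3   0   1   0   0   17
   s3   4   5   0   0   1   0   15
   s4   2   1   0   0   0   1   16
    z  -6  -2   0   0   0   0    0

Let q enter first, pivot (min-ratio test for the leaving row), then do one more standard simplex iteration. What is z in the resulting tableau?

45/2

Ratio test on column q — row 1: 14/1 = 14; row 2: 17/3 = 17/3; row 3: 15/5 = 3; row 4: 16/1 = 16. Minimum is 3 at row 3 (s3 leaves); pivot element 5.
Pivot on row 3; the z-row RHS becomes 0 − (-2)·3 = 6.
Next entering variable (most negative z-row entry -22/5): p.
Ratio test on column p — row 1: 11/(1/5) = 55; row 2: 8/(3/5) = 40/3; row 3: 3/(4/5) = 15/4; row 4: 13/(6/5) = 65/6. Minimum is 15/4 at row 3 (q leaves); pivot element 4/5.
After the second pivot the z-row RHS is 6 − (-22/5)·(15/4) = 45/2.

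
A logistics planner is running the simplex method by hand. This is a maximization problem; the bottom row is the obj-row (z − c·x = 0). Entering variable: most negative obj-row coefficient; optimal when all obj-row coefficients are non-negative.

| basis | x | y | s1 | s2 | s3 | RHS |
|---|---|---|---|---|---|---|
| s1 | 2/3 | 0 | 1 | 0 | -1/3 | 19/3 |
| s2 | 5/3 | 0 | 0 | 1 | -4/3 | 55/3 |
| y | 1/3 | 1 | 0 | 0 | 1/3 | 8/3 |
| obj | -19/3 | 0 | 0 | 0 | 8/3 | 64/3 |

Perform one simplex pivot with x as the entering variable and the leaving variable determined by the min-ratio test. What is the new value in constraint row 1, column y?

-2

Ratio test on column x — row 1: (19/3)/(2/3) = 19/2; row 2: (55/3)/(5/3) = 11; row 3: (8/3)/(1/3) = 8. Minimum is 8 at row 3 (y leaves); pivot element 1/3.
Divide row 3 by 1/3; eliminate column x from the other rows.
Row 1 update in column y: 0 − (2/3)·3 = -2.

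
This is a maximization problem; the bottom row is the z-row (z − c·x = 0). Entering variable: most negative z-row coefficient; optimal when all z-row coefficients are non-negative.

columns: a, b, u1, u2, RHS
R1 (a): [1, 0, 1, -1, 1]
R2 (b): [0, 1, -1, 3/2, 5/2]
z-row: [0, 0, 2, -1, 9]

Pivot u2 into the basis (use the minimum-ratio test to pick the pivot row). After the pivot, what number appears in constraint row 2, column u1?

Ratio test on column u2 — row 1: entry -1 ≤ 0; row 2: (5/2)/(3/2) = 5/3. Minimum is 5/3 at row 2 (b leaves); pivot element 3/2.
Divide row 2 by 3/2; eliminate column u2 from the other rows.
In the new row 2, the u1 entry is the old entry divided by the pivot: (-1)/(3/2) = -2/3.

-2/3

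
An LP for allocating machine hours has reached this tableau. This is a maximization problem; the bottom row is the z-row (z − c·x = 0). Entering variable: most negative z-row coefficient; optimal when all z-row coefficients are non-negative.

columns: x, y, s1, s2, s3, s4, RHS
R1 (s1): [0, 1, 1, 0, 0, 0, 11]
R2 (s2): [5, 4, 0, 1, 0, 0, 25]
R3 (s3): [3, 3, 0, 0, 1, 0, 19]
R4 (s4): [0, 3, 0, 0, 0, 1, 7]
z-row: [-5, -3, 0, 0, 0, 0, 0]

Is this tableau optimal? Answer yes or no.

The z-row has a negative entry -5 in column x, so it is not optimal.

no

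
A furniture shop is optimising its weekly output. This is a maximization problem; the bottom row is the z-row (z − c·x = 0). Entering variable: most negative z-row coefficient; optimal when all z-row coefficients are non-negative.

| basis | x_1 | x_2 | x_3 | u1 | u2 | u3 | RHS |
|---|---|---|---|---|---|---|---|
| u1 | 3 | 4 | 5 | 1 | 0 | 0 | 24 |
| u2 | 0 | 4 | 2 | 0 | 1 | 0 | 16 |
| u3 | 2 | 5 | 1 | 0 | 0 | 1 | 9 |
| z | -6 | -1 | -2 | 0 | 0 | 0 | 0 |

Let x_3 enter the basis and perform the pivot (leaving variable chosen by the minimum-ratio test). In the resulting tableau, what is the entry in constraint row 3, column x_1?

Ratio test on column x_3 — row 1: 24/5 = 24/5; row 2: 16/2 = 8; row 3: 9/1 = 9. Minimum is 24/5 at row 1 (u1 leaves); pivot element 5.
Divide row 1 by 5; eliminate column x_3 from the other rows.
Row 3 update in column x_1: 2 − 1·(3/5) = 7/5.

7/5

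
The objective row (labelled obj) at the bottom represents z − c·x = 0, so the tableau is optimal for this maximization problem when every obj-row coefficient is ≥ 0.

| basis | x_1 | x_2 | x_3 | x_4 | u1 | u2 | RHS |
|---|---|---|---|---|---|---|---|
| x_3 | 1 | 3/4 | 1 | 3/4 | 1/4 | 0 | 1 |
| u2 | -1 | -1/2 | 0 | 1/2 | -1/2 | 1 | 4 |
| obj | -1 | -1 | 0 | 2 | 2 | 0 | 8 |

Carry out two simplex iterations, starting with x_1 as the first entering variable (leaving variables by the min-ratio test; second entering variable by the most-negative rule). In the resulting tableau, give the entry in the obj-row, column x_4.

3

Ratio test on column x_1 — row 1: 1/1 = 1; row 2: entry -1 ≤ 0. Minimum is 1 at row 1 (x_3 leaves); pivot element 1.
Divide row 1 by 1; eliminate column x_1 from the other rows.
Second iteration: most negative obj-row entry is -1/4 in column x_2, so x_2 enters.
Ratio test on column x_2 — row 1: 1/(3/4) = 4/3; row 2: 5/(1/4) = 20. Minimum is 4/3 at row 1 (x_1 leaves); pivot element 3/4.
Divide row 1 by 3/4; eliminate column x_2 from the other rows.
After both pivots, the entry at the obj-row, column x_4 is 3.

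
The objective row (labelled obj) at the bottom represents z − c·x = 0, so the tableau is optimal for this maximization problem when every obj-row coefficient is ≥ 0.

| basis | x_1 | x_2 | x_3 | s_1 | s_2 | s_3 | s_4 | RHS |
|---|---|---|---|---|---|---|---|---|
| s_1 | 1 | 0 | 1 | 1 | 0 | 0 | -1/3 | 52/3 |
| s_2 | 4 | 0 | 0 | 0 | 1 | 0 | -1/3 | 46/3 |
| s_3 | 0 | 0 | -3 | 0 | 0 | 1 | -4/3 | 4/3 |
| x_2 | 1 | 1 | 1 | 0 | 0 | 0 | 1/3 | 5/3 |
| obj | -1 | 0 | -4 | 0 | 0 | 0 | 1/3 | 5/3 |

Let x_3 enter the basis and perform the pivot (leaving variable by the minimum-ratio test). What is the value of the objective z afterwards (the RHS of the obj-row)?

Ratio test on column x_3 — row 1: (52/3)/1 = 52/3; row 2: entry 0 ≤ 0; row 3: entry -3 ≤ 0; row 4: (5/3)/1 = 5/3. Minimum is 5/3 at row 4 (x_2 leaves); pivot element 1.
Pivot on row 4; the obj-row RHS becomes 5/3 − (-4)·(5/3) = 25/3.

25/3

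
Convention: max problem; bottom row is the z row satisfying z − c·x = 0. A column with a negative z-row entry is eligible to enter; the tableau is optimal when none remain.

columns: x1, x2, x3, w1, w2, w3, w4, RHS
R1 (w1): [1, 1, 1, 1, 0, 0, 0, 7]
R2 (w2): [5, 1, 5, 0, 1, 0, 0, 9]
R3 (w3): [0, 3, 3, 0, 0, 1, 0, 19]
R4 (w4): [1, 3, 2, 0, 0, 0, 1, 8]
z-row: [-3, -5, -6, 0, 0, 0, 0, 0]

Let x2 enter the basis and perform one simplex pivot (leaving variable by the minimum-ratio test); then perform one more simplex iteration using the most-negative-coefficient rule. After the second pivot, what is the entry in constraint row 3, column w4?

-12/13

Ratio test on column x2 — row 1: 7/1 = 7; row 2: 9/1 = 9; row 3: 19/3 = 19/3; row 4: 8/3 = 8/3. Minimum is 8/3 at row 4 (w4 leaves); pivot element 3.
Divide row 4 by 3; eliminate column x2 from the other rows.
Second iteration: most negative z-row entry is -8/3 in column x3, so x3 enters.
Ratio test on column x3 — row 1: (13/3)/(1/3) = 13; row 2: (19/3)/(13/3) = 19/13; row 3: 11/1 = 11; row 4: (8/3)/(2/3) = 4. Minimum is 19/13 at row 2 (w2 leaves); pivot element 13/3.
Divide row 2 by 13/3; eliminate column x3 from the other rows.
After both pivots, the entry at constraint row 3, column w4 is -12/13.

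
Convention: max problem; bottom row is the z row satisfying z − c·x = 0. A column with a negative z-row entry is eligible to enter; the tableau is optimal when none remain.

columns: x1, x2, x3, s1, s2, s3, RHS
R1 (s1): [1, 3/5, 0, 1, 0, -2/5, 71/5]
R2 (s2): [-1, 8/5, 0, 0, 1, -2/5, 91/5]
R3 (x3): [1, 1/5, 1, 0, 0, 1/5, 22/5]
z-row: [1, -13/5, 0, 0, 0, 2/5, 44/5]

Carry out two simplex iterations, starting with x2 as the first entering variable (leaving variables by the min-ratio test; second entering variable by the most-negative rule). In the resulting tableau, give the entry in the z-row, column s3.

Ratio test on column x2 — row 1: (71/5)/(3/5) = 71/3; row 2: (91/5)/(8/5) = 91/8; row 3: (22/5)/(1/5) = 22. Minimum is 91/8 at row 2 (s2 leaves); pivot element 8/5.
Divide row 2 by 8/5; eliminate column x2 from the other rows.
Second iteration: most negative z-row entry is -5/8 in column x1, so x1 enters.
Ratio test on column x1 — row 1: (59/8)/(11/8) = 59/11; row 2: entry -5/8 ≤ 0; row 3: (17/8)/(9/8) = 17/9. Minimum is 17/9 at row 3 (x3 leaves); pivot element 9/8.
Divide row 3 by 9/8; eliminate column x1 from the other rows.
After both pivots, the entry at the z-row, column s3 is -1/9.

-1/9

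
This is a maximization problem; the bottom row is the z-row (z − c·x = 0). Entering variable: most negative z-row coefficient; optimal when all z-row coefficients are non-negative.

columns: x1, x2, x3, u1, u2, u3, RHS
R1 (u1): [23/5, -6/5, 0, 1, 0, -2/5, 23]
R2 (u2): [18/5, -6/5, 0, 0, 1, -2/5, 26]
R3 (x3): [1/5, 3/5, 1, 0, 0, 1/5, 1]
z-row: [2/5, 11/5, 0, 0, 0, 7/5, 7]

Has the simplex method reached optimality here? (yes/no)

yes

Every z-row coefficient is ≥ 0, so the tableau is optimal.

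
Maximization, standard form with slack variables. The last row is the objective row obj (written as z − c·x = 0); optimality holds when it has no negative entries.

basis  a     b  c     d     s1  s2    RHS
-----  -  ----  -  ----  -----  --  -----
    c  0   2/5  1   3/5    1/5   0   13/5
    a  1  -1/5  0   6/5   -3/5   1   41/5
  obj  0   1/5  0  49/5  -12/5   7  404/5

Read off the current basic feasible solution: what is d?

d is not in the basis, so in the current basic feasible solution d = 0.

0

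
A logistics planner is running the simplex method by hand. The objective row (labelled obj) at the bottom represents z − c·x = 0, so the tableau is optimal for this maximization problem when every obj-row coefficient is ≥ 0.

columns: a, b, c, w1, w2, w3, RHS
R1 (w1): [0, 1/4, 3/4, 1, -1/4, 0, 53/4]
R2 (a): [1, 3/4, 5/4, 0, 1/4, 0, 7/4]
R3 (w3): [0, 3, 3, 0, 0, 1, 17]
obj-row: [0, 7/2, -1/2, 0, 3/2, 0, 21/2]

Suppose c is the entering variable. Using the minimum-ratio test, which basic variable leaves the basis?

a

Column c entries and ratios — w1: (53/4)/(3/4) = 53/3; a: (7/4)/(5/4) = 7/5; w3: 17/3 = 17/3.
Smallest ratio is 7/5 in the row of a, so a leaves.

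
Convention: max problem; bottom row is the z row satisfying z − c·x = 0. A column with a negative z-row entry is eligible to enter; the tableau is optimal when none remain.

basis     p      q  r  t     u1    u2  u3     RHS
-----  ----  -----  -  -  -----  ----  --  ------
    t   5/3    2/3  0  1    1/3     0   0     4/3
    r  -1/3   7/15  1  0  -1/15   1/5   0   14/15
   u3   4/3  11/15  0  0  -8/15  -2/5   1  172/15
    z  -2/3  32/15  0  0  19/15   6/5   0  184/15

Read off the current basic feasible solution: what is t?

t is basic (row 1); its value is the RHS of that row, 4/3.

4/3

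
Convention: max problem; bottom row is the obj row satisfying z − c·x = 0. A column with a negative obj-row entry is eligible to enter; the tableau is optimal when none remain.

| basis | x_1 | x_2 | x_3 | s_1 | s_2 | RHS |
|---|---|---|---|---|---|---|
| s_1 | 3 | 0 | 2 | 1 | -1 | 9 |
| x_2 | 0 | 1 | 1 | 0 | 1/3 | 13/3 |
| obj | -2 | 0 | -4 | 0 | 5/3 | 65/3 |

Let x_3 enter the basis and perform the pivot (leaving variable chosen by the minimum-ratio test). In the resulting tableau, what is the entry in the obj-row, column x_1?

Ratio test on column x_3 — row 1: 9/2 = 9/2; row 2: (13/3)/1 = 13/3. Minimum is 13/3 at row 2 (x_2 leaves); pivot element 1.
Divide row 2 by 1; eliminate column x_3 from the other rows.
obj-row update in column x_1: -2 − (-4)·0 = -2.

-2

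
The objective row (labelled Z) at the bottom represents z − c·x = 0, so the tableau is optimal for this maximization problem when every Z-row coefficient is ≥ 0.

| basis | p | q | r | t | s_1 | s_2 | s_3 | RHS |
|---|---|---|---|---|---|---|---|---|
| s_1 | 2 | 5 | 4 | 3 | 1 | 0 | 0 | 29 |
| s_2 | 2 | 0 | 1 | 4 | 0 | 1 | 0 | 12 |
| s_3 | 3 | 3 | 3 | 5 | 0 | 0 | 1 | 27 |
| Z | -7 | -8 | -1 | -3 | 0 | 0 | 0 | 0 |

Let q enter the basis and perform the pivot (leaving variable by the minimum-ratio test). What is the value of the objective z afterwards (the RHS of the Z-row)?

232/5

Ratio test on column q — row 1: 29/5 = 29/5; row 2: entry 0 ≤ 0; row 3: 27/3 = 9. Minimum is 29/5 at row 1 (s_1 leaves); pivot element 5.
Pivot on row 1; the Z-row RHS becomes 0 − (-8)·(29/5) = 232/5.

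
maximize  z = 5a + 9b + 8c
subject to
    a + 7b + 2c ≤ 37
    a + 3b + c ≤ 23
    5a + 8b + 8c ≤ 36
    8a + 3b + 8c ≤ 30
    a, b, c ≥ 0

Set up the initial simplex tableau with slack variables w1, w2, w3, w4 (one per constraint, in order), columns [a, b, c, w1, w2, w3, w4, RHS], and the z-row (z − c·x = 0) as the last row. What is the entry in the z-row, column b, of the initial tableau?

The z-row carries the negated objective coefficients: the b entry is -9.

-9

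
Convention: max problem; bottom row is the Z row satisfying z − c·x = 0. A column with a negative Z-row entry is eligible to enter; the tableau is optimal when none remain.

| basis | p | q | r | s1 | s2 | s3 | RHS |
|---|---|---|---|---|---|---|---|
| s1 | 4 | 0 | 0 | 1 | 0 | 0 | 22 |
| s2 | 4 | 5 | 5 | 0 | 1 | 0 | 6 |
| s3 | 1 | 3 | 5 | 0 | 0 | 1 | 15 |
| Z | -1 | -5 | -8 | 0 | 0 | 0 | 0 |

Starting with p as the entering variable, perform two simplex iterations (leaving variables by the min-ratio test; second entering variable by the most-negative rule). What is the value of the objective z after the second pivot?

48/5

Ratio test on column p — row 1: 22/4 = 11/2; row 2: 6/4 = 3/2; row 3: 15/1 = 15. Minimum is 3/2 at row 2 (s2 leaves); pivot element 4.
Pivot on row 2; the Z-row RHS becomes 0 − (-1)·(3/2) = 3/2.
Next entering variable (most negative Z-row entry -27/4): r.
Ratio test on column r — row 1: entry -5 ≤ 0; row 2: (3/2)/(5/4) = 6/5; row 3: (27/2)/(15/4) = 18/5. Minimum is 6/5 at row 2 (p leaves); pivot element 5/4.
After the second pivot the Z-row RHS is 3/2 − (-27/4)·(6/5) = 48/5.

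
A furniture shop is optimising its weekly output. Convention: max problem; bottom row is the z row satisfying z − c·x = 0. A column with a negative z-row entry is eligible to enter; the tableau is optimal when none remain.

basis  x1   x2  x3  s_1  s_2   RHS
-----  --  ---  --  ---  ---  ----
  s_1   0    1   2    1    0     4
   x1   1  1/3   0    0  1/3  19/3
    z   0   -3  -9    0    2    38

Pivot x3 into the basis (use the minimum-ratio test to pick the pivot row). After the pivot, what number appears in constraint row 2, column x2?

Ratio test on column x3 — row 1: 4/2 = 2; row 2: entry 0 ≤ 0. Minimum is 2 at row 1 (s_1 leaves); pivot element 2.
Divide row 1 by 2; eliminate column x3 from the other rows.
Row 2 update in column x2: 1/3 − 0·(1/2) = 1/3.

1/3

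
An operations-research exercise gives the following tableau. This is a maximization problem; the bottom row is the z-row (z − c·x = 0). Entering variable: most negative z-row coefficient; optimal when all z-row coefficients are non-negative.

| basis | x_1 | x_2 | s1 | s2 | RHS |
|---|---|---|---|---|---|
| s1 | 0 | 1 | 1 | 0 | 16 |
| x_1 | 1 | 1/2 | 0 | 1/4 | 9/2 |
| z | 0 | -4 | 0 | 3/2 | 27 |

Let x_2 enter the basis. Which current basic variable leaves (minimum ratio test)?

x_1

Column x_2 entries and ratios — s1: 16/1 = 16; x_1: (9/2)/(1/2) = 9.
Smallest ratio is 9 in the row of x_1, so x_1 leaves.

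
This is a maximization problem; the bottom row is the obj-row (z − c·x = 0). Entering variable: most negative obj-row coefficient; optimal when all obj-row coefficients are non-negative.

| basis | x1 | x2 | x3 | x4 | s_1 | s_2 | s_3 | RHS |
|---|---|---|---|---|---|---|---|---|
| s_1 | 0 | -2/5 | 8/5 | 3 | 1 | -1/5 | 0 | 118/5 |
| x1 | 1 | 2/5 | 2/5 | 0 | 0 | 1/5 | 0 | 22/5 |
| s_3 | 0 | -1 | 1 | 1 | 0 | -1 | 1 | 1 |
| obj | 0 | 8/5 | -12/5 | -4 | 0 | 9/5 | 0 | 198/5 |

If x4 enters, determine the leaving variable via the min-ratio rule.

Column x4 entries and ratios — s_1: (118/5)/3 = 118/15; x1: 0 ≤ 0, skip; s_3: 1/1 = 1.
Smallest ratio is 1 in the row of s_3, so s_3 leaves.

s_3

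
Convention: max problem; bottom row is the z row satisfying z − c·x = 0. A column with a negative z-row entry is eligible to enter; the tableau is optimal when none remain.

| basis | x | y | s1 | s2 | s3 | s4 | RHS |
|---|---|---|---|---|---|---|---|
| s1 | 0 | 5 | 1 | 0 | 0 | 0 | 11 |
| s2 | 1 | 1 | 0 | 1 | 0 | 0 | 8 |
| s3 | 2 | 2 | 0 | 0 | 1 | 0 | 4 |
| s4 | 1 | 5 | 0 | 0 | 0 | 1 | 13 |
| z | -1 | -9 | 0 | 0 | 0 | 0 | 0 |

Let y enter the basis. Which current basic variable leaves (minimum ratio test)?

s3

Column y entries and ratios — s1: 11/5 = 11/5; s2: 8/1 = 8; s3: 4/2 = 2; s4: 13/5 = 13/5.
Smallest ratio is 2 in the row of s3, so s3 leaves.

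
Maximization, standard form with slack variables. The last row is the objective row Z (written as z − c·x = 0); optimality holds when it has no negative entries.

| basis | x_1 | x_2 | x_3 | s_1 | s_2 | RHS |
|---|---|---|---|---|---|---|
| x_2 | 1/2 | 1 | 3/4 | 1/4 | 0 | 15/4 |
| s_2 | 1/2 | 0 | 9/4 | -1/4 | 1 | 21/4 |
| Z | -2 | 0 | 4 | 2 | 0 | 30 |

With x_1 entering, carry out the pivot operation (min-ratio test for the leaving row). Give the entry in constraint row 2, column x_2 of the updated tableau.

-1

Ratio test on column x_1 — row 1: (15/4)/(1/2) = 15/2; row 2: (21/4)/(1/2) = 21/2. Minimum is 15/2 at row 1 (x_2 leaves); pivot element 1/2.
Divide row 1 by 1/2; eliminate column x_1 from the other rows.
Row 2 update in column x_2: 0 − (1/2)·2 = -1.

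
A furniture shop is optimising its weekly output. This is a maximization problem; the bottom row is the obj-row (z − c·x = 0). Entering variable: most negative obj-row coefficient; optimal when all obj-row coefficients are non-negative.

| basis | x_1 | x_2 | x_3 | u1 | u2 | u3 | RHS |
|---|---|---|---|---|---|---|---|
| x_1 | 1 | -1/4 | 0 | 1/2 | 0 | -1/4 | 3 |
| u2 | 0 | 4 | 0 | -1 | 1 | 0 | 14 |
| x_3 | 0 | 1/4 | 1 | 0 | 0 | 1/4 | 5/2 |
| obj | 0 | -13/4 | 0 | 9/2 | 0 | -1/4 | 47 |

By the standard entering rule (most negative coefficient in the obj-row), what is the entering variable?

Negative obj-row entries: x_2: -13/4, u3: -1/4.
The most negative is -13/4 in column x_2, so x_2 enters.

x_2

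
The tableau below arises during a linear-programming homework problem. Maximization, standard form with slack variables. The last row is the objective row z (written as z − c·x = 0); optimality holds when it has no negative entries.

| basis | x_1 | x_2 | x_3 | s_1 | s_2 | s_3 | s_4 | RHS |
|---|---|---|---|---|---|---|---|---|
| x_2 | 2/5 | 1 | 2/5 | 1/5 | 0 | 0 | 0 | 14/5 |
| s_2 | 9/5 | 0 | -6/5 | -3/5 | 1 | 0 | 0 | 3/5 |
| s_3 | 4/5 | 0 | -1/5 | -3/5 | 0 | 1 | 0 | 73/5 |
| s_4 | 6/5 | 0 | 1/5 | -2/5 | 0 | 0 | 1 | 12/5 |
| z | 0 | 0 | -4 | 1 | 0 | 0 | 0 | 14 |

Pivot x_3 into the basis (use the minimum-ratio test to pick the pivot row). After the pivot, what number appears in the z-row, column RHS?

42

Ratio test on column x_3 — row 1: (14/5)/(2/5) = 7; row 2: entry -6/5 ≤ 0; row 3: entry -1/5 ≤ 0; row 4: (12/5)/(1/5) = 12. Minimum is 7 at row 1 (x_2 leaves); pivot element 2/5.
Divide row 1 by 2/5; eliminate column x_3 from the other rows.
z-row update in column RHS: 14 − (-4)·7 = 42.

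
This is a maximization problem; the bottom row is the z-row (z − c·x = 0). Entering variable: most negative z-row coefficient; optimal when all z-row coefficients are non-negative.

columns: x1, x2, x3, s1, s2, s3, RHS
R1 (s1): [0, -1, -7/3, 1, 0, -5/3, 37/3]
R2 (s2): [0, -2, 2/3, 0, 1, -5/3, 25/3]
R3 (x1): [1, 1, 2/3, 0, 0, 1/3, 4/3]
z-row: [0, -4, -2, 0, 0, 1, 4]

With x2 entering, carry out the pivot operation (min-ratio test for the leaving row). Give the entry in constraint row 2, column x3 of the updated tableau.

Ratio test on column x2 — row 1: entry -1 ≤ 0; row 2: entry -2 ≤ 0; row 3: (4/3)/1 = 4/3. Minimum is 4/3 at row 3 (x1 leaves); pivot element 1.
Divide row 3 by 1; eliminate column x2 from the other rows.
Row 2 update in column x3: 2/3 − (-2)·(2/3) = 2.

2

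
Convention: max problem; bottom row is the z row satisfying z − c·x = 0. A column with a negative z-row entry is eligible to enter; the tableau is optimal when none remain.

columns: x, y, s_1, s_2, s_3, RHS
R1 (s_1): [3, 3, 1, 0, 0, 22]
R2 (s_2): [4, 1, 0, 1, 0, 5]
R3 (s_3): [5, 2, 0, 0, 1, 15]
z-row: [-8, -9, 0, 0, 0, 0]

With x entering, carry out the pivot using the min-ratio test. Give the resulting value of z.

Ratio test on column x — row 1: 22/3 = 22/3; row 2: 5/4 = 5/4; row 3: 15/5 = 3. Minimum is 5/4 at row 2 (s_2 leaves); pivot element 4.
Pivot on row 2; the z-row RHS becomes 0 − (-8)·(5/4) = 10.

10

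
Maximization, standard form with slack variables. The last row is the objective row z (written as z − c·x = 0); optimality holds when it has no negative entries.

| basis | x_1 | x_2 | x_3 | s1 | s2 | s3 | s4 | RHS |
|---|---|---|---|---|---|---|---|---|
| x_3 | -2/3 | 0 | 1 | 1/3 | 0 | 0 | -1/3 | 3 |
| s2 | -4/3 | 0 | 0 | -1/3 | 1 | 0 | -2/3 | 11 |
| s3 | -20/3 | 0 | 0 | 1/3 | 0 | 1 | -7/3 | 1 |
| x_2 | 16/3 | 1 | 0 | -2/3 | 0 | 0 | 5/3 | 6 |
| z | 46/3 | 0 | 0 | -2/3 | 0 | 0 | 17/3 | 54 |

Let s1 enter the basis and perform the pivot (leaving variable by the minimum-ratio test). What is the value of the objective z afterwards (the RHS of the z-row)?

56

Ratio test on column s1 — row 1: 3/(1/3) = 9; row 2: entry -1/3 ≤ 0; row 3: 1/(1/3) = 3; row 4: entry -2/3 ≤ 0. Minimum is 3 at row 3 (s3 leaves); pivot element 1/3.
Pivot on row 3; the z-row RHS becomes 54 − (-2/3)·3 = 56.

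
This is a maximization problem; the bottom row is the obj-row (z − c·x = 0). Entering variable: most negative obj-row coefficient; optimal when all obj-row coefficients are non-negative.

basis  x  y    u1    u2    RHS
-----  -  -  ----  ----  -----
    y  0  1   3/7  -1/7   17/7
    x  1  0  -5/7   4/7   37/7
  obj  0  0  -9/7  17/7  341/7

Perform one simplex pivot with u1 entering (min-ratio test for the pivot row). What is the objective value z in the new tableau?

56

Ratio test on column u1 — row 1: (17/7)/(3/7) = 17/3; row 2: entry -5/7 ≤ 0. Minimum is 17/3 at row 1 (y leaves); pivot element 3/7.
Pivot on row 1; the obj-row RHS becomes 341/7 − (-9/7)·(17/3) = 56.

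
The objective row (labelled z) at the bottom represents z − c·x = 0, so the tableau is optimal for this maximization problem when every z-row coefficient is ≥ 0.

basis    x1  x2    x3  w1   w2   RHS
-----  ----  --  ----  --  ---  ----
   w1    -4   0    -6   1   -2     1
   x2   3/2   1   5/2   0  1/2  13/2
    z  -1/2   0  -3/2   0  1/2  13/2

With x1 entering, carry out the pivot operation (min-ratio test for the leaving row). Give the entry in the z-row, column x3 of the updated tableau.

-2/3

Ratio test on column x1 — row 1: entry -4 ≤ 0; row 2: (13/2)/(3/2) = 13/3. Minimum is 13/3 at row 2 (x2 leaves); pivot element 3/2.
Divide row 2 by 3/2; eliminate column x1 from the other rows.
z-row update in column x3: -3/2 − (-1/2)·(5/3) = -2/3.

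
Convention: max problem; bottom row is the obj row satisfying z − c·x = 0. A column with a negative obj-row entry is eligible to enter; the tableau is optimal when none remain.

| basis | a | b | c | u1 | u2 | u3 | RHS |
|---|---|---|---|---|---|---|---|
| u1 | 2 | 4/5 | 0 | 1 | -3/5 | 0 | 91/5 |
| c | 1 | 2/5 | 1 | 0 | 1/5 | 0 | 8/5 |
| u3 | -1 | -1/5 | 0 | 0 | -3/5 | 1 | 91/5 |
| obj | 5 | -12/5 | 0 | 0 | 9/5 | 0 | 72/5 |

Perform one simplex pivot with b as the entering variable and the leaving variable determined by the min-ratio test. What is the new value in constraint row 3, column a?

-1/2

Ratio test on column b — row 1: (91/5)/(4/5) = 91/4; row 2: (8/5)/(2/5) = 4; row 3: entry -1/5 ≤ 0. Minimum is 4 at row 2 (c leaves); pivot element 2/5.
Divide row 2 by 2/5; eliminate column b from the other rows.
Row 3 update in column a: -1 − (-1/5)·(5/2) = -1/2.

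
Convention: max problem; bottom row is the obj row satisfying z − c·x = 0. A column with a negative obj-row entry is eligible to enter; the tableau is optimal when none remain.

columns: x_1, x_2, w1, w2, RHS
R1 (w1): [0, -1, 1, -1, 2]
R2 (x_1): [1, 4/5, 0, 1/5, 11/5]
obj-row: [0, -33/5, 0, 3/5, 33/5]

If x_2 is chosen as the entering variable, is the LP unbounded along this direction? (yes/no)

no

Column x_2 has positive entries in row(s) 2, so the ratio test bounds it — not unbounded.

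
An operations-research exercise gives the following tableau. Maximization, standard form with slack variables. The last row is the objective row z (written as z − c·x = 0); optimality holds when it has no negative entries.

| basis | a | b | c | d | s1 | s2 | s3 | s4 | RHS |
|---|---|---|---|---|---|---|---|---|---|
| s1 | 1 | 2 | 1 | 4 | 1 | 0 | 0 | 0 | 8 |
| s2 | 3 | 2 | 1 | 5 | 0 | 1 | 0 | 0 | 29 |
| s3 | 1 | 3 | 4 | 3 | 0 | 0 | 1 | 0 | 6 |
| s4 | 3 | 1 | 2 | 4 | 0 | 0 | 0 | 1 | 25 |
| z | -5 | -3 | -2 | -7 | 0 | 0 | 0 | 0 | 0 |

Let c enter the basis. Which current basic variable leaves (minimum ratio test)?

Column c entries and ratios — s1: 8/1 = 8; s2: 29/1 = 29; s3: 6/4 = 3/2; s4: 25/2 = 25/2.
Smallest ratio is 3/2 in the row of s3, so s3 leaves.

s3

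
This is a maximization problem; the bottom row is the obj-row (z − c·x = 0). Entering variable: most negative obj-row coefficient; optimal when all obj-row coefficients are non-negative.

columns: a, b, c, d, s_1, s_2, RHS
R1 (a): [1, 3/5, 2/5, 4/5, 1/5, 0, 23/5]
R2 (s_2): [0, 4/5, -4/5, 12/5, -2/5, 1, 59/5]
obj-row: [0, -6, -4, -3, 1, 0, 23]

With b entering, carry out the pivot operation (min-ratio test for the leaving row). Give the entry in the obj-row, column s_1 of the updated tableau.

3

Ratio test on column b — row 1: (23/5)/(3/5) = 23/3; row 2: (59/5)/(4/5) = 59/4. Minimum is 23/3 at row 1 (a leaves); pivot element 3/5.
Divide row 1 by 3/5; eliminate column b from the other rows.
obj-row update in column s_1: 1 − (-6)·(1/3) = 3.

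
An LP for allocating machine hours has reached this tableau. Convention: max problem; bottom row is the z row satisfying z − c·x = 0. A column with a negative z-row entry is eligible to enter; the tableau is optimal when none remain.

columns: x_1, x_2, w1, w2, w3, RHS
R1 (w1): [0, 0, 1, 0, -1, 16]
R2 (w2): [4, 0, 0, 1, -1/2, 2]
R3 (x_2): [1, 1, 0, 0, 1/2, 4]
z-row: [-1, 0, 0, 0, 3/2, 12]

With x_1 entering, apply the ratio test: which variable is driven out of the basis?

Column x_1 entries and ratios — w1: 0 ≤ 0, skip; w2: 2/4 = 1/2; x_2: 4/1 = 4.
Smallest ratio is 1/2 in the row of w2, so w2 leaves.

w2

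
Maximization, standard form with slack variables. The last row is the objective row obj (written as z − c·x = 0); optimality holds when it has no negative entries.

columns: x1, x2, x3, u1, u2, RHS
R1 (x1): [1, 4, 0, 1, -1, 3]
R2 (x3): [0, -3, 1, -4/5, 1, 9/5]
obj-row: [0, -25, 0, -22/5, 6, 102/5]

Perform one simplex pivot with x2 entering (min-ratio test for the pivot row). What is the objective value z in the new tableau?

783/20

Ratio test on column x2 — row 1: 3/4 = 3/4; row 2: entry -3 ≤ 0. Minimum is 3/4 at row 1 (x1 leaves); pivot element 4.
Pivot on row 1; the obj-row RHS becomes 102/5 − (-25)·(3/4) = 783/20.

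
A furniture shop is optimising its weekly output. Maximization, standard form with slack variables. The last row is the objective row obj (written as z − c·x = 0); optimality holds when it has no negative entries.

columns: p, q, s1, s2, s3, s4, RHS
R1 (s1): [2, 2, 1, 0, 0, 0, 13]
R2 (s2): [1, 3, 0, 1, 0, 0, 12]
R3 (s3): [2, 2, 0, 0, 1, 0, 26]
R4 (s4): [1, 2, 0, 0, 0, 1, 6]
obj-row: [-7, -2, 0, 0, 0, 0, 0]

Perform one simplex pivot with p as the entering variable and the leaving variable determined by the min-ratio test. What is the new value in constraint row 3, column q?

-2

Ratio test on column p — row 1: 13/2 = 13/2; row 2: 12/1 = 12; row 3: 26/2 = 13; row 4: 6/1 = 6. Minimum is 6 at row 4 (s4 leaves); pivot element 1.
Divide row 4 by 1; eliminate column p from the other rows.
Row 3 update in column q: 2 − 2·2 = -2.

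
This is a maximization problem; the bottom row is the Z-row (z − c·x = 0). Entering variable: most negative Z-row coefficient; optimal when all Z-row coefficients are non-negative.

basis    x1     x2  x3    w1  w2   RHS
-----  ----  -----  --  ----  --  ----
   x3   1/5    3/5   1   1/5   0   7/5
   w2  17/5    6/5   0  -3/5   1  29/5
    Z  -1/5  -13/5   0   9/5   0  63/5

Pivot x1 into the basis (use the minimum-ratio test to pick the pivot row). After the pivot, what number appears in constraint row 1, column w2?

-1/17

Ratio test on column x1 — row 1: (7/5)/(1/5) = 7; row 2: (29/5)/(17/5) = 29/17. Minimum is 29/17 at row 2 (w2 leaves); pivot element 17/5.
Divide row 2 by 17/5; eliminate column x1 from the other rows.
Row 1 update in column w2: 0 − (1/5)·(5/17) = -1/17.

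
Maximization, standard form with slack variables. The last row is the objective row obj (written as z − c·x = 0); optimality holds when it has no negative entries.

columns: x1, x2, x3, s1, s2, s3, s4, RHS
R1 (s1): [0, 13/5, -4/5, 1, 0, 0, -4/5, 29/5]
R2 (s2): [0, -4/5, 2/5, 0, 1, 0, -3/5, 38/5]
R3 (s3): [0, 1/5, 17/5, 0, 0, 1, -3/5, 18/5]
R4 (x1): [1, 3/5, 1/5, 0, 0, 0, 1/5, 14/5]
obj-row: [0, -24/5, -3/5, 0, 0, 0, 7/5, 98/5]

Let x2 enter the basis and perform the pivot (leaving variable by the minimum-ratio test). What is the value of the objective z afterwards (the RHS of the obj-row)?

394/13

Ratio test on column x2 — row 1: (29/5)/(13/5) = 29/13; row 2: entry -4/5 ≤ 0; row 3: (18/5)/(1/5) = 18; row 4: (14/5)/(3/5) = 14/3. Minimum is 29/13 at row 1 (s1 leaves); pivot element 13/5.
Pivot on row 1; the obj-row RHS becomes 98/5 − (-24/5)·(29/13) = 394/13.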